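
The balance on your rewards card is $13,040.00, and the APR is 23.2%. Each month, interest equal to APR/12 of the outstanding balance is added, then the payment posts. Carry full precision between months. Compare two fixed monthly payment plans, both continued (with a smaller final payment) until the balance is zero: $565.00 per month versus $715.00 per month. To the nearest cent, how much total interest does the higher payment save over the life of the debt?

Monthly rate r = 23.2%/12 = 1.93333% = 0.0193333.
At $565.00/mo: n = ⌈−ln(1 − rB₀/P)/ln(1+r)⌉ = 31 payments (last $487.45); total interest = total paid − $13,040.00 = $4,397.45.
At $715.00/mo: 23 payments (last $505.94); total interest $3,195.94.
Interest saved = $4,397.45 − $3,195.94 = $1,201.51.

$1,201.51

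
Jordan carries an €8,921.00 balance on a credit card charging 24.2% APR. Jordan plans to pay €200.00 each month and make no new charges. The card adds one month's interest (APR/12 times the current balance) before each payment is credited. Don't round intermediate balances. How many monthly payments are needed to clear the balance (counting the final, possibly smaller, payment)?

Monthly rate r = 24.2%/12 = 2.01667% = 0.0201667.
Recurrence: B ← B·(1+r) − €200.00.
Month 1: interest €179.91; balance after payment €8,900.91.
Month 2: interest €179.50; balance after payment €8,880.41.
Closed form: n = −ln(1 − rB₀/P)/ln(1+r) = −ln(0.10047)/ln(1.02017) ≈ 115.092, so the balance reaches zero during payment 116.

116 payments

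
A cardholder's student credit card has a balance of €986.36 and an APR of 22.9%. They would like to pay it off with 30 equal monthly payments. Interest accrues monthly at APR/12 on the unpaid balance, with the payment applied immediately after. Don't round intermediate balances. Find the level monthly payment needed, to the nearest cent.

Monthly rate r = 22.9%/12 = 1.90833% = 0.0190833.
Level-payment amortization: P = B₀·r / (1 − (1+r)^(−n)) = 986.36·0.0190833 / (1 − 1.01908^(−30)).
Denominator 1 − (1+r)^(−30) = 0.432835511.
P = 18.823 / 0.432835511 ≈ 43.49.

€43.49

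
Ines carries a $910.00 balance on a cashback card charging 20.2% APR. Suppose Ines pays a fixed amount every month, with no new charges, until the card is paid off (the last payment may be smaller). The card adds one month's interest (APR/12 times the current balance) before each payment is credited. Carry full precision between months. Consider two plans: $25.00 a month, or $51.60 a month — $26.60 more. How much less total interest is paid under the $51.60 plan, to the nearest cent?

$331.99

Monthly rate r = 20.2%/12 = 1.68333% = 0.0168333.
At $25.00/mo: n = ⌈−ln(1 − rB₀/P)/ln(1+r)⌉ = 57 payments (last $20.73); total interest = total paid − $910.00 = $510.73.
At $51.60/mo: 22 payments (last $5.14); total interest $178.74.
Interest saved = $510.73 − $178.74 = $331.99.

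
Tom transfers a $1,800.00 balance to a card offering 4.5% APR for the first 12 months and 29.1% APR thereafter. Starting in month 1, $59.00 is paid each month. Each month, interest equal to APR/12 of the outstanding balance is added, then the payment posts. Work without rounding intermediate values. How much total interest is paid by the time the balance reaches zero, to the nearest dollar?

$503

Promo months 1–12 at r₀ = 4.5%/12 = 0.00375; months 13+ at r₁ = 29.1%/12 = 0.02425.
After month 12: iterate B ← B·(1+r₀) − $59.00 for 12 months → $1,159.91.
Then at r₁ with $59.00/mo: n₂ = −ln(1 − r₁·B/P)/ln(1+r₁) ≈ 27.03 → 28 more payments.
Total paid = 39·$59.00 + $1.85 = $2,302.85; interest = $2,302.85 − $1,800.00 = $502.85.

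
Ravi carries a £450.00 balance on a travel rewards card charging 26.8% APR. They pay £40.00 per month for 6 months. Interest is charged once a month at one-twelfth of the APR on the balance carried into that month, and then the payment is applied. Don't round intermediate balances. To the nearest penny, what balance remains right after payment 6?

Monthly rate r = 26.8%/12 = 2.23333% = 0.0223333.
Each month: B ← B·(1+r) − £40.00.
Month 1: interest £10.05; balance after payment £420.05.
Month 2: interest £9.38; balance after payment £389.43.
Month 3: interest £8.70; balance after payment £358.13.
Month 4: interest £8.00; balance after payment £326.13.
Month 5: interest £7.28; balance after payment £293.41.
Month 6: interest £6.55; balance after payment £259.96.

£259.96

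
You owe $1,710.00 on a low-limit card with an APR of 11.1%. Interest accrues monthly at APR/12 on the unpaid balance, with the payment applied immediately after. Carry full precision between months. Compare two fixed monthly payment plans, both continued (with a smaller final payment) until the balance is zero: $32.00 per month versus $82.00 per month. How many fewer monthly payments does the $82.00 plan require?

51 fewer payments

Monthly rate r = 11.1%/12 = 0.925% = 0.00925.
At $32.00/mo: n = ⌈−ln(1 − rB₀/P)/ln(1+r)⌉ = 75 payments (last $1.58); total interest = total paid − $1,710.00 = $659.58.
At $82.00/mo: 24 payments (last $22.62); total interest $198.62.
Payments saved = 75 − 24 = 51.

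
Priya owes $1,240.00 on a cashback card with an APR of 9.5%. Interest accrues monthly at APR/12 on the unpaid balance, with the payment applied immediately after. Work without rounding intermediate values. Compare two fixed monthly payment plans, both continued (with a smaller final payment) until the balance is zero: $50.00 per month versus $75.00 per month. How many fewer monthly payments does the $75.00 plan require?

10 fewer payments

Monthly rate r = 9.5%/12 = 0.791667% = 0.00791667.
At $50.00/mo: n = ⌈−ln(1 − rB₀/P)/ln(1+r)⌉ = 28 payments (last $35.94); total interest = total paid − $1,240.00 = $145.94.
At $75.00/mo: 18 payments (last $59.31); total interest $94.31.
Payments saved = 28 − 18 = 10.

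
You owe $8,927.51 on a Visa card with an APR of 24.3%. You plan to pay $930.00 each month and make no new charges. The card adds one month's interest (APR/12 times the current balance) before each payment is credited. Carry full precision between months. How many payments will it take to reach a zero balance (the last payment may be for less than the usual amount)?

11 payments

Monthly rate r = 24.3%/12 = 2.025% = 0.02025.
Recurrence: B ← B·(1+r) − $930.00.
Month 1: interest $180.78; balance after payment $8,178.29.
Month 2: interest $165.61; balance after payment $7,413.90.
Closed form: n = −ln(1 − rB₀/P)/ln(1+r) = −ln(0.80561)/ln(1.02025) ≈ 10.782, so the balance reaches zero during payment 11.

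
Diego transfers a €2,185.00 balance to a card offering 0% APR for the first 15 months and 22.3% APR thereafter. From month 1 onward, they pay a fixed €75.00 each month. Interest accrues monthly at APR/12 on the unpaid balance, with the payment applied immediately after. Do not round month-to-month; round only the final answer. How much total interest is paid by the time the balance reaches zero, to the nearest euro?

€181

Promo months 1–15 at r₀ = 0%/12 = 0; months 16+ at r₁ = 22.3%/12 = 0.0185833.
After month 15 (no interest yet): B = €2,185.00 − 15·€75.00 = €1,060.00.
Then at r₁ with €75.00/mo: n₂ = −ln(1 − r₁·B/P)/ln(1+r₁) ≈ 16.55 → 17 more payments.
Total paid = 31·€75.00 + €41.23 = €2,366.23; interest = €2,366.23 − €2,185.00 = €181.23.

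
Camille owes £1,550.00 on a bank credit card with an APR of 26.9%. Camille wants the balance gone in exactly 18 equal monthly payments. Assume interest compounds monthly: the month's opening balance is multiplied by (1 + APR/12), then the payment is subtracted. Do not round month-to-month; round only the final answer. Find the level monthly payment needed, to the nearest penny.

£105.60

Monthly rate r = 26.9%/12 = 2.24167% = 0.0224167.
Level-payment amortization: P = B₀·r / (1 − (1+r)^(−n)) = 1550.00·0.0224167 / (1 − 1.02242^(−18)).
Denominator 1 − (1+r)^(−18) = 0.32903876.
P = 34.7458 / 0.32903876 ≈ 105.60.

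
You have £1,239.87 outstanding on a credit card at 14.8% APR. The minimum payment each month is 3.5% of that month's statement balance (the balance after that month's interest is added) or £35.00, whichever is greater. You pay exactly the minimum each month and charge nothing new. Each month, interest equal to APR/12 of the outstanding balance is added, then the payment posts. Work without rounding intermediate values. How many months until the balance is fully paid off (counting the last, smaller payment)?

Monthly rate r = 14.8%/12 = 1.23333% = 0.0123333.
While 3.5% of the post-interest balance exceeds £35.00, each month B ← (B·(1+r))·(1 − 0.035), i.e. B shrinks by the factor (1+r)·0.965 = 0.9769.
This holds for months 1–10. Entering month 11 the balance is £981.49; 3.5% of the post-interest balance is now below £35.00, so the flat £35.00 minimum applies from here.
From month 11 a fixed £35.00 at rate r clears £981.49 in 35 more payments. Total: 10 + 35 = 45 months.

45 months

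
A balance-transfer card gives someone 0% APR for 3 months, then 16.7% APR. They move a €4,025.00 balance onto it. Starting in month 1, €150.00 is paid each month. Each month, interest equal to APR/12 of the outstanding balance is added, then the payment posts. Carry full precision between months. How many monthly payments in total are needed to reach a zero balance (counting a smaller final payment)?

33 payments

Promo months 1–3 at r₀ = 0%/12 = 0; months 4+ at r₁ = 16.7%/12 = 0.0139167.
After month 3 (no interest yet): B = €4,025.00 − 3·€150.00 = €3,575.00.
Then at r₁ with €150.00/mo: n₂ = −ln(1 − r₁·B/P)/ln(1+r₁) ≈ 29.16 → 30 more payments.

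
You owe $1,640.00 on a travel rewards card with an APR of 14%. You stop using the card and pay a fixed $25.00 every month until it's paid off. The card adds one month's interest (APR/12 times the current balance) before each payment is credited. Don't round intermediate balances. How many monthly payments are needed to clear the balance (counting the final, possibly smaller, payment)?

Monthly rate r = 14%/12 = 1.16667% = 0.0116667.
Recurrence: B ← B·(1+r) − $25.00.
Month 1: interest $19.13; balance after payment $1,634.13.
Month 2: interest $19.06; balance after payment $1,628.20.
Closed form: n = −ln(1 − rB₀/P)/ln(1+r) = −ln(0.23467)/ln(1.01167) ≈ 124.974, so the balance reaches zero during payment 125.

125 months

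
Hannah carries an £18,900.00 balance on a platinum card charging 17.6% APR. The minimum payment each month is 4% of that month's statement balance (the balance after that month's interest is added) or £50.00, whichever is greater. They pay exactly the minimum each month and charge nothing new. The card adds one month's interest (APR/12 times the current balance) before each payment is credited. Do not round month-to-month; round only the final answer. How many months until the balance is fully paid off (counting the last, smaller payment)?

Monthly rate r = 17.6%/12 = 1.46667% = 0.0146667.
While 4% of the post-interest balance exceeds £50.00, each month B ← (B·(1+r))·(1 − 0.04), i.e. B shrinks by the factor (1+r)·0.96 = 0.97408.
This holds for months 1–104. Entering month 105 the balance is £1,231.13; 4% of the post-interest balance is now below £50.00, so the flat £50.00 minimum applies from here.
From month 105 a fixed £50.00 at rate r clears £1,231.13 in 31 more payments. Total: 104 + 31 = 135 months.

135 months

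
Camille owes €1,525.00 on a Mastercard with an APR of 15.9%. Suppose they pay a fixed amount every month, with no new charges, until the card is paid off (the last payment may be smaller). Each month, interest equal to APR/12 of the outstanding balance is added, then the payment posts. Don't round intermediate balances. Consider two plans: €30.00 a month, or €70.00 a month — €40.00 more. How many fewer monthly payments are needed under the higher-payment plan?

Monthly rate r = 15.9%/12 = 1.325% = 0.01325.
At €30.00/mo: n = ⌈−ln(1 − rB₀/P)/ln(1+r)⌉ = 86 payments (last €1.37); total interest = total paid − €1,525.00 = €1,026.37.
At €70.00/mo: 26 payments (last €61.37); total interest €286.37.
Payments saved = 86 − 26 = 60.

60 fewer payments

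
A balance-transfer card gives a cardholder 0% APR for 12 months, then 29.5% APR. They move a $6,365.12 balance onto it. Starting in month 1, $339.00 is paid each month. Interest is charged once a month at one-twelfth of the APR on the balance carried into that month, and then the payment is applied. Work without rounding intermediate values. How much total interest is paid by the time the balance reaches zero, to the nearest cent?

Promo months 1–12 at r₀ = 0%/12 = 0; months 13+ at r₁ = 29.5%/12 = 0.0245833.
After month 12 (no interest yet): B = $6,365.12 − 12·$339.00 = $2,297.12.
Then at r₁ with $339.00/mo: n₂ = −ln(1 − r₁·B/P)/ln(1+r₁) ≈ 7.50 → 8 more payments.
Total paid = 19·$339.00 + $171.55 = $6,612.55; interest = $6,612.55 − $6,365.12 = $247.43.

$247.43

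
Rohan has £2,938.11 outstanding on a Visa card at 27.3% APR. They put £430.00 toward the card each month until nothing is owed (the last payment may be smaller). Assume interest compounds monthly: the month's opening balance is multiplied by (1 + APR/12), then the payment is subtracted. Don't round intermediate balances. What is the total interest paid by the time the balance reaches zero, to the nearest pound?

£293

Monthly rate r = 27.3%/12 = 2.275% = 0.02275.
Payoff takes n = ⌈−ln(1 − rB₀/P)/ln(1+r)⌉ = ⌈7.510⌉ = 8 payments; the last is £220.68.
Total paid = 7·£430.00 + £220.68 = £3,230.68.
Total interest = total paid − principal = £3,230.68 − £2,938.11 = £292.57.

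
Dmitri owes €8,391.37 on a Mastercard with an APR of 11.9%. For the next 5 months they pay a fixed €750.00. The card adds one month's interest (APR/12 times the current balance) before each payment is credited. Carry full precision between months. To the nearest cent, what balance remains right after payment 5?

Monthly rate r = 11.9%/12 = 0.991667% = 0.00991667.
Each month: B ← B·(1+r) − €750.00.
Month 1: interest €83.21; balance after payment €7,724.58.
Month 2: interest €76.60; balance after payment €7,051.19.
Month 3: interest €69.92; balance after payment €6,371.11.
Month 4: interest €63.18; balance after payment €5,684.29.
Month 5: interest €56.37; balance after payment €4,990.66.

€4,990.66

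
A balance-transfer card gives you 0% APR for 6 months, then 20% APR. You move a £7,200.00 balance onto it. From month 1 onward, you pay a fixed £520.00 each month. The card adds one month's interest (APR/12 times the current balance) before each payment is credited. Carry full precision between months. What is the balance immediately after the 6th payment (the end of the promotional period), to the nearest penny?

Promo months 1–6 at r₀ = 0%/12 = 0; months 7+ at r₁ = 20%/12 = 0.0166667.
After month 6 (no interest yet): B = £7,200.00 − 6·£520.00 = £4,080.00.

£4,080.00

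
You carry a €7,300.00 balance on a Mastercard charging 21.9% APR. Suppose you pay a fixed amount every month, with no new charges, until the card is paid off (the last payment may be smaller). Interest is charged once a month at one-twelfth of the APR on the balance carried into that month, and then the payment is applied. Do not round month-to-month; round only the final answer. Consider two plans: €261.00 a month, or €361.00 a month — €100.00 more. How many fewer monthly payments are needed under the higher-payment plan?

14 fewer payments

Monthly rate r = 21.9%/12 = 1.825% = 0.01825.
At €261.00/mo: n = ⌈−ln(1 − rB₀/P)/ln(1+r)⌉ = 40 payments (last €129.26); total interest = total paid − €7,300.00 = €3,008.26.
At €361.00/mo: 26 payments (last €168.14); total interest €1,893.14.
Payments saved = 40 − 26 = 14.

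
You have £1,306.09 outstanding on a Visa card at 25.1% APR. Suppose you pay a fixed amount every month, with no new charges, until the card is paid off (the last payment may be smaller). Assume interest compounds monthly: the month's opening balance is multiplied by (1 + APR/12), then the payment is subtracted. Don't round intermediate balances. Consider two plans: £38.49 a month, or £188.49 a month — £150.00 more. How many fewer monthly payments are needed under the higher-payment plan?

52 fewer payments

Monthly rate r = 25.1%/12 = 2.09167% = 0.0209167.
At £38.49/mo: n = ⌈−ln(1 − rB₀/P)/ln(1+r)⌉ = 60 payments (last £29.32); total interest = total paid − £1,306.09 = £994.14.
At £188.49/mo: 8 payments (last £106.77); total interest £120.11.
Payments saved = 60 − 8 = 52.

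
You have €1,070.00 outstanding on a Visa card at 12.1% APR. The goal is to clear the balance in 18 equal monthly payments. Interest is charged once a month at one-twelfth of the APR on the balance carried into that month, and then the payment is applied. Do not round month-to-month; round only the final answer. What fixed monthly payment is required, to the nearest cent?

€65.30

Monthly rate r = 12.1%/12 = 1.00833% = 0.0100833.
Level-payment amortization: P = B₀·r / (1 − (1+r)^(−n)) = 1070.00·0.0100833 / (1 − 1.01008^(−18)).
Denominator 1 − (1+r)^(−18) = 0.165223323.
P = 10.7892 / 0.165223323 ≈ 65.30.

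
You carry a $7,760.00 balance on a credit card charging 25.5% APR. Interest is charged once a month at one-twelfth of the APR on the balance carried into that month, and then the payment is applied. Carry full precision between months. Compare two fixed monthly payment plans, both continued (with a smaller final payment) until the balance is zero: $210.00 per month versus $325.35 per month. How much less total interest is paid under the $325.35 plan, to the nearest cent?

Monthly rate r = 25.5%/12 = 2.125% = 0.02125.
At $210.00/mo: n = ⌈−ln(1 − rB₀/P)/ln(1+r)⌉ = 74 payments (last $32.52); total interest = total paid − $7,760.00 = $7,602.52.
At $325.35/mo: 34 payments (last $202.20); total interest $3,178.75.
Interest saved = $7,602.52 − $3,178.75 = $4,423.77.

$4,423.77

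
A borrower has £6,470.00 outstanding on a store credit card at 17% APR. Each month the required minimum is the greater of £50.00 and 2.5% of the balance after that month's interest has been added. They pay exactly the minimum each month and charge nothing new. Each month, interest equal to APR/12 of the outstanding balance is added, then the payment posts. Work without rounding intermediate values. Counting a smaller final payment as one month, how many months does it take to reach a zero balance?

164 months

Monthly rate r = 17%/12 = 1.41667% = 0.0141667.
While 2.5% of the post-interest balance exceeds £50.00, each month B ← (B·(1+r))·(1 − 0.025), i.e. B shrinks by the factor (1+r)·0.975 = 0.98881.
This holds for months 1–106. Entering month 107 the balance is £1,963.28; 2.5% of the post-interest balance is now below £50.00, so the flat £50.00 minimum applies from here.
From month 107 a fixed £50.00 at rate r clears £1,963.28 in 58 more payments. Total: 106 + 58 = 164 months.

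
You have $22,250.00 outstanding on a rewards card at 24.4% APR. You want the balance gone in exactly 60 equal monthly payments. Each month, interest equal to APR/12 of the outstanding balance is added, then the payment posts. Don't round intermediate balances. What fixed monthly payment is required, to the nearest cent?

Monthly rate r = 24.4%/12 = 2.03333% = 0.0203333.
Level-payment amortization: P = B₀·r / (1 − (1+r)^(−n)) = 22250.00·0.0203333 / (1 − 1.02033^(−60)).
Denominator 1 − (1+r)^(−60) = 0.701134691.
P = 452.417 / 0.701134691 ≈ 645.26.

$645.26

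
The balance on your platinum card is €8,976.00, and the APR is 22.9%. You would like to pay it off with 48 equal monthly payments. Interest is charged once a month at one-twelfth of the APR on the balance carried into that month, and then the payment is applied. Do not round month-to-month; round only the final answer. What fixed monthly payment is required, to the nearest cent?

€287.20

Monthly rate r = 22.9%/12 = 1.90833% = 0.0190833.
Level-payment amortization: P = B₀·r / (1 − (1+r)^(−n)) = 8976.00·0.0190833 / (1 − 1.01908^(−48)).
Denominator 1 − (1+r)^(−48) = 0.596415526.
P = 171.292 / 0.596415526 ≈ 287.20.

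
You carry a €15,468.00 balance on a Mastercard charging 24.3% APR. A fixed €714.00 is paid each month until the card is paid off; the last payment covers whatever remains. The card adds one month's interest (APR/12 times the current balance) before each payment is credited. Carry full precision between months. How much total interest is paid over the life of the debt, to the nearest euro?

€5,100

Monthly rate r = 24.3%/12 = 2.025% = 0.02025.
Payoff takes n = ⌈−ln(1 − rB₀/P)/ln(1+r)⌉ = ⌈28.806⌉ = 29 payments; the last is €576.38.
Total paid = 28·€714.00 + €576.38 = €20,568.38.
Total interest = total paid − principal = €20,568.38 − €15,468.00 = €5,100.38.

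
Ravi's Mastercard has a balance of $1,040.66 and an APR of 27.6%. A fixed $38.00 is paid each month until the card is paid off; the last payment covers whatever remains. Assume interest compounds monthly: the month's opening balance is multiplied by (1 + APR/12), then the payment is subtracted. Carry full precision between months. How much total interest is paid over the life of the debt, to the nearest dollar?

Monthly rate r = 27.6%/12 = 2.3% = 0.023.
Payoff takes n = ⌈−ln(1 − rB₀/P)/ln(1+r)⌉ = ⌈43.709⌉ = 44 payments; the last is $27.01.
Total paid = 43·$38.00 + $27.01 = $1,661.01.
Total interest = total paid − principal = $1,661.01 − $1,040.66 = $620.35.

$620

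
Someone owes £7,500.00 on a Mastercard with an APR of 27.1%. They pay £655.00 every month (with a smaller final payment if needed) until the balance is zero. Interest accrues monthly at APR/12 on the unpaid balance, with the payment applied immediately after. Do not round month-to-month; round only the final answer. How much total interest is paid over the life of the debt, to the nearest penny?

£1,277.24

Monthly rate r = 27.1%/12 = 2.25833% = 0.0225833.
Payoff takes n = ⌈−ln(1 − rB₀/P)/ln(1+r)⌉ = ⌈13.398⌉ = 14 payments; the last is £262.24.
Total paid = 13·£655.00 + £262.24 = £8,777.24.
Total interest = total paid − principal = £8,777.24 − £7,500.00 = £1,277.24.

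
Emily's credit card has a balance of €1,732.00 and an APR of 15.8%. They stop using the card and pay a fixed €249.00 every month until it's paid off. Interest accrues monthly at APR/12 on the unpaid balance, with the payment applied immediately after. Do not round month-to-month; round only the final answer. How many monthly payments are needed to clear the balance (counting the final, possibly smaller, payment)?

8 payments

Monthly rate r = 15.8%/12 = 1.31667% = 0.0131667.
Recurrence: B ← B·(1+r) − €249.00.
Month 1: interest €22.80; balance after payment €1,505.80.
Month 2: interest €19.83; balance after payment €1,276.63.
Closed form: n = −ln(1 − rB₀/P)/ln(1+r) = −ln(0.90841)/ln(1.01317) ≈ 7.343, so the balance reaches zero during payment 8.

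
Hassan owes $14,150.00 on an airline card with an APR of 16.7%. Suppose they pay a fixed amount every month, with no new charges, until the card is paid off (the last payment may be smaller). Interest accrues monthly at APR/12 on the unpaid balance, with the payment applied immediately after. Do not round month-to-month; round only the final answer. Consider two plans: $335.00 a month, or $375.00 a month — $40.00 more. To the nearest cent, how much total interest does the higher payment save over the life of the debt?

Monthly rate r = 16.7%/12 = 1.39167% = 0.0139167.
At $335.00/mo: n = ⌈−ln(1 − rB₀/P)/ln(1+r)⌉ = 65 payments (last $43.34); total interest = total paid − $14,150.00 = $7,333.34.
At $375.00/mo: 54 payments (last $331.28); total interest $6,056.28.
Interest saved = $7,333.34 − $6,056.28 = $1,277.06.

$1,277.06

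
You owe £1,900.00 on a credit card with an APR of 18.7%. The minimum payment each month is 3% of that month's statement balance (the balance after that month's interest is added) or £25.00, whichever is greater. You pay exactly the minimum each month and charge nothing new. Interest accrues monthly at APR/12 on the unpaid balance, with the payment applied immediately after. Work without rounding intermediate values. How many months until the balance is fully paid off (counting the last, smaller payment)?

103 months

Monthly rate r = 18.7%/12 = 1.55833% = 0.0155833.
While 3% of the post-interest balance exceeds £25.00, each month B ← (B·(1+r))·(1 − 0.03), i.e. B shrinks by the factor (1+r)·0.97 = 0.98512.
This holds for months 1–56. Entering month 57 the balance is £820.43; 3% of the post-interest balance is now below £25.00, so the flat £25.00 minimum applies from here.
From month 57 a fixed £25.00 at rate r clears £820.43 in 47 more payments. Total: 56 + 47 = 103 months.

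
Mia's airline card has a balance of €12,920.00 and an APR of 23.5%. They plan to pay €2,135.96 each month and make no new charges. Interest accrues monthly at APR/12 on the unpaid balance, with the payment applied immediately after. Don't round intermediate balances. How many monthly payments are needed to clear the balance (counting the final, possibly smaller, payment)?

Monthly rate r = 23.5%/12 = 1.95833% = 0.0195833.
Recurrence: B ← B·(1+r) − €2,135.96.
Month 1: interest €253.02; balance after payment €11,037.06.
Month 2: interest €216.14; balance after payment €9,117.24.
Closed form: n = −ln(1 − rB₀/P)/ln(1+r) = −ln(0.88154)/ln(1.01958) ≈ 6.501, so the balance reaches zero during payment 7.

7 payments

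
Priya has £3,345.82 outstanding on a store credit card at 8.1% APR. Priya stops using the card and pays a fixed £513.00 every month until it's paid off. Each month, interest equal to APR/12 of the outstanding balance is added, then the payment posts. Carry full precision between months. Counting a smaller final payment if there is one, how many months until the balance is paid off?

7 months

Monthly rate r = 8.1%/12 = 0.675% = 0.00675.
Recurrence: B ← B·(1+r) − £513.00.
Month 1: interest £22.58; balance after payment £2,855.40.
Month 2: interest £19.27; balance after payment £2,361.68.
Closed form: n = −ln(1 − rB₀/P)/ln(1+r) = −ln(0.95598)/ln(1.00675) ≈ 6.692, so the balance reaches zero during payment 7.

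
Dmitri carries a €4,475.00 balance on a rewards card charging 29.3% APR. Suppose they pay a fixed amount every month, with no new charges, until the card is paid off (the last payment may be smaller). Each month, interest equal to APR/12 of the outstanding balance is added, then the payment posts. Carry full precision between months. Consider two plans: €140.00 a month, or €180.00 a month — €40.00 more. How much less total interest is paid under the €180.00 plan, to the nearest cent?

€1,829.94

Monthly rate r = 29.3%/12 = 2.44167% = 0.0244167.
At €140.00/mo: n = ⌈−ln(1 − rB₀/P)/ln(1+r)⌉ = 63 payments (last €119.64); total interest = total paid − €4,475.00 = €4,324.64.
At €180.00/mo: 39 payments (last €129.70); total interest €2,494.70.
Interest saved = €4,324.64 − €2,494.70 = €1,829.94.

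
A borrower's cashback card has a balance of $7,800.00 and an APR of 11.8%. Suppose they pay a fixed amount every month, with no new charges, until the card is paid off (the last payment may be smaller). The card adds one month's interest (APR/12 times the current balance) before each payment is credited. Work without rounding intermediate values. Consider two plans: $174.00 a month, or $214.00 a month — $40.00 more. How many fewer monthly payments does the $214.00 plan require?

Monthly rate r = 11.8%/12 = 0.983333% = 0.00983333.
At $174.00/mo: n = ⌈−ln(1 − rB₀/P)/ln(1+r)⌉ = 60 payments (last $69.97); total interest = total paid − $7,800.00 = $2,535.97.
At $214.00/mo: 46 payments (last $76.11); total interest $1,906.11.
Payments saved = 60 − 46 = 14.

14 fewer payments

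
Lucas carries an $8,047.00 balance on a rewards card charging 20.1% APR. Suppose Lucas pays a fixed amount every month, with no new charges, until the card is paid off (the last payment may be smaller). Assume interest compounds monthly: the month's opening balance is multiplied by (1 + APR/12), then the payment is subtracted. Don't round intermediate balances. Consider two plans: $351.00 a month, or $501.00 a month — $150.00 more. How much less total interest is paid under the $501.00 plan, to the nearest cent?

Monthly rate r = 20.1%/12 = 1.675% = 0.01675.
At $351.00/mo: n = ⌈−ln(1 − rB₀/P)/ln(1+r)⌉ = 30 payments (last $59.50); total interest = total paid − $8,047.00 = $2,191.50.
At $501.00/mo: 19 payments (last $434.45); total interest $1,405.45.
Interest saved = $2,191.50 − $1,405.45 = $786.05.

$786.05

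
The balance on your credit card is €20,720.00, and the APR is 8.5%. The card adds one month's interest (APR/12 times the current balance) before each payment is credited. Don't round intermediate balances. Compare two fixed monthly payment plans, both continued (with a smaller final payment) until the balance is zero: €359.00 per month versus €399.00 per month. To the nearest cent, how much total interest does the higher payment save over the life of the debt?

€810.56

Monthly rate r = 8.5%/12 = 0.708333% = 0.00708333.
At €359.00/mo: n = ⌈−ln(1 − rB₀/P)/ln(1+r)⌉ = 75 payments (last €169.03); total interest = total paid − €20,720.00 = €6,015.03.
At €399.00/mo: 65 payments (last €388.47); total interest €5,204.47.
Interest saved = €6,015.03 − €5,204.47 = €810.56.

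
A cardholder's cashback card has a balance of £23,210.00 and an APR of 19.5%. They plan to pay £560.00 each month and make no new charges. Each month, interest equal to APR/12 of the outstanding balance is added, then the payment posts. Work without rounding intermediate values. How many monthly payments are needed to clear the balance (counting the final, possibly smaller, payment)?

70 months

Monthly rate r = 19.5%/12 = 1.625% = 0.01625.
Recurrence: B ← B·(1+r) − £560.00.
Month 1: interest £377.16; balance after payment £23,027.16.
Month 2: interest £374.19; balance after payment £22,841.35.
Closed form: n = −ln(1 − rB₀/P)/ln(1+r) = −ln(0.3265)/ln(1.01625) ≈ 69.441, so the balance reaches zero during payment 70.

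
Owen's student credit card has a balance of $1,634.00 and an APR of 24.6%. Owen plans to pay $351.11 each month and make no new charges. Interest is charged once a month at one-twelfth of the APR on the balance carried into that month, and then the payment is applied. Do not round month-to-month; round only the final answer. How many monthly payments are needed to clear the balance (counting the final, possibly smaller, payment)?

Monthly rate r = 24.6%/12 = 2.05% = 0.0205.
Recurrence: B ← B·(1+r) − $351.11.
Month 1: interest $33.50; balance after payment $1,316.39.
Month 2: interest $26.99; balance after payment $992.26.
Month 3: interest $20.34; balance after payment $661.49.
Month 4: interest $13.56; balance after payment $323.94.
Month 5: interest $6.64; balance after payment $0.00.

5 payments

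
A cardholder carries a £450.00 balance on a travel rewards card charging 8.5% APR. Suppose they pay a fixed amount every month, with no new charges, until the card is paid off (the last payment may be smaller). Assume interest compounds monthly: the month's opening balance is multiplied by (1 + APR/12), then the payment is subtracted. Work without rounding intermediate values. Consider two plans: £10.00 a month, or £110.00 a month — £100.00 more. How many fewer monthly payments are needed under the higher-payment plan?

50 fewer payments

Monthly rate r = 8.5%/12 = 0.708333% = 0.00708333.
At £10.00/mo: n = ⌈−ln(1 − rB₀/P)/ln(1+r)⌉ = 55 payments (last £3.80); total interest = total paid − £450.00 = £93.80.
At £110.00/mo: 5 payments (last £18.32); total interest £8.32.
Payments saved = 55 − 5 = 50.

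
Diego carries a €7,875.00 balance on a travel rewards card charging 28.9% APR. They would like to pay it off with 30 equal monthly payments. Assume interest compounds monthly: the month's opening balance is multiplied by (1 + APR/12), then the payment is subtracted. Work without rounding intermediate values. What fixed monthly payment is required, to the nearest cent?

€371.67

Monthly rate r = 28.9%/12 = 2.40833% = 0.0240833.
Level-payment amortization: P = B₀·r / (1 − (1+r)^(−n)) = 7875.00·0.0240833 / (1 − 1.02408^(−30)).
Denominator 1 − (1+r)^(−30) = 0.510287652.
P = 189.656 / 0.510287652 ≈ 371.67.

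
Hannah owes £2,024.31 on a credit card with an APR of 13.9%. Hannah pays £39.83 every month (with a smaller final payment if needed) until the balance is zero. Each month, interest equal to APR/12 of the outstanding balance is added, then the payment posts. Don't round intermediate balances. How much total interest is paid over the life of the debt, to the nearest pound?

Monthly rate r = 13.9%/12 = 1.15833% = 0.0115833.
Payoff takes n = ⌈−ln(1 − rB₀/P)/ln(1+r)⌉ = ⌈77.144⌉ = 78 payments; the last is £5.78.
Total paid = 77·£39.83 + £5.78 = £3,072.69.
Total interest = total paid − principal = £3,072.69 − £2,024.31 = £1,048.38.

£1,048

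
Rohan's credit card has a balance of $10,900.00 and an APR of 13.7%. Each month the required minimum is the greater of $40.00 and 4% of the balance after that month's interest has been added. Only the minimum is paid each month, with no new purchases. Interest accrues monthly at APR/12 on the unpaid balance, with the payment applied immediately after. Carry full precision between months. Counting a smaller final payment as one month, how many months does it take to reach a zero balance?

Monthly rate r = 13.7%/12 = 1.14167% = 0.0114167.
While 4% of the post-interest balance exceeds $40.00, each month B ← (B·(1+r))·(1 − 0.04), i.e. B shrinks by the factor (1+r)·0.96 = 0.97096.
This holds for months 1–82. Entering month 83 the balance is $972.60; 4% of the post-interest balance is now below $40.00, so the flat $40.00 minimum applies from here.
From month 83 a fixed $40.00 at rate r clears $972.60 in 29 more payments. Total: 82 + 29 = 111 months.

111 months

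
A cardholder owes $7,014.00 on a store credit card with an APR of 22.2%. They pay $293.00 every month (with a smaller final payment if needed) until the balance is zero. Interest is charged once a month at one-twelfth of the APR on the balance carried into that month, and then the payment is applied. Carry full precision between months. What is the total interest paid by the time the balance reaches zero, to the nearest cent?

$2,335.92

Monthly rate r = 22.2%/12 = 1.85% = 0.0185.
Payoff takes n = ⌈−ln(1 − rB₀/P)/ln(1+r)⌉ = ⌈31.910⌉ = 32 payments; the last is $266.92.
Total paid = 31·$293.00 + $266.92 = $9,349.92.
Total interest = total paid − principal = $9,349.92 − $7,014.00 = $2,335.92.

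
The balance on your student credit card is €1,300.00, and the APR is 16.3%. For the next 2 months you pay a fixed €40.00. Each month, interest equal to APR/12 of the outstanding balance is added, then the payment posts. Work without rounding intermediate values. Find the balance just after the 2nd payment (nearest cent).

€1,255.01

Monthly rate r = 16.3%/12 = 1.35833% = 0.0135833.
Each month: B ← B·(1+r) − €40.00.
Month 1: interest €17.66; balance after payment €1,277.66.
Month 2: interest €17.35; balance after payment €1,255.01.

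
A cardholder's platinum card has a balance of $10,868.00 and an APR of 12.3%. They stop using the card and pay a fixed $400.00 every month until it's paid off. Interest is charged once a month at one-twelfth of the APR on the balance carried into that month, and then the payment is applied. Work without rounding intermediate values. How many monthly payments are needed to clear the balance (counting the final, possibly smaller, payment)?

Monthly rate r = 12.3%/12 = 1.025% = 0.01025.
Recurrence: B ← B·(1+r) − $400.00.
Month 1: interest $111.40; balance after payment $10,579.40.
Month 2: interest $108.44; balance after payment $10,287.84.
Closed form: n = −ln(1 − rB₀/P)/ln(1+r) = −ln(0.72151)/ln(1.01025) ≈ 32.008, so the balance reaches zero during payment 33.

33 payments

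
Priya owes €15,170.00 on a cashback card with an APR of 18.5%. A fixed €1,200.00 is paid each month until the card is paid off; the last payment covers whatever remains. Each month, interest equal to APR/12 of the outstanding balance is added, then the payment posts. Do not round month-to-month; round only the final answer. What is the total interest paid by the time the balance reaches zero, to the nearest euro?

Monthly rate r = 18.5%/12 = 1.54167% = 0.0154167.
Payoff takes n = ⌈−ln(1 − rB₀/P)/ln(1+r)⌉ = ⌈14.169⌉ = 15 payments; the last is €204.66.
Total paid = 14·€1,200.00 + €204.66 = €17,004.66.
Total interest = total paid − principal = €17,004.66 − €15,170.00 = €1,834.66.

€1,835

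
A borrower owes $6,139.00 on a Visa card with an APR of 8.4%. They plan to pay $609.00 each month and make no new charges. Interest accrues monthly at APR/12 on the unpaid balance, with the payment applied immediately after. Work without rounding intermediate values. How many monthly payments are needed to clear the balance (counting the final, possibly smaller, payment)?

Monthly rate r = 8.4%/12 = 0.7% = 0.007.
Recurrence: B ← B·(1+r) − $609.00.
Month 1: interest $42.97; balance after payment $5,572.97.
Month 2: interest $39.01; balance after payment $5,002.98.
Closed form: n = −ln(1 − rB₀/P)/ln(1+r) = −ln(0.92944)/ln(1.007) ≈ 10.490, so the balance reaches zero during payment 11.

11 months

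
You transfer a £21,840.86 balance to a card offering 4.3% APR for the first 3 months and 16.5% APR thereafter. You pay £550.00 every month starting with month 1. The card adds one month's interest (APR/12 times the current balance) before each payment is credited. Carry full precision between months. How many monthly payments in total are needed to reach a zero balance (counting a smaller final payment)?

56 months

Promo months 1–3 at r₀ = 4.3%/12 = 0.00358333; months 4+ at r₁ = 16.5%/12 = 0.01375.
After month 3: iterate B ← B·(1+r₀) − £550.00 for 3 months → £20,420.57.
Then at r₁ with £550.00/mo: n₂ = −ln(1 − r₁·B/P)/ln(1+r₁) ≈ 52.31 → 53 more payments.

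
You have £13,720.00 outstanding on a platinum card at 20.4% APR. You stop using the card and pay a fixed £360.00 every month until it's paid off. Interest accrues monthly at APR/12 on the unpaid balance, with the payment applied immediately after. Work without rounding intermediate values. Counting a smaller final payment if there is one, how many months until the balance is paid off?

62 payments

Monthly rate r = 20.4%/12 = 1.7% = 0.017.
Recurrence: B ← B·(1+r) − £360.00.
Month 1: interest £233.24; balance after payment £13,593.24.
Month 2: interest £231.09; balance after payment £13,464.33.
Closed form: n = −ln(1 − rB₀/P)/ln(1+r) = −ln(0.35211)/ln(1.017) ≈ 61.921, so the balance reaches zero during payment 62.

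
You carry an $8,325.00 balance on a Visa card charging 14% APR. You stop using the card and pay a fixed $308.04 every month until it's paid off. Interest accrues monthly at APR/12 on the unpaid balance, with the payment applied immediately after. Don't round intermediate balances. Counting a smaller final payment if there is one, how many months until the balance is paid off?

33 months

Monthly rate r = 14%/12 = 1.16667% = 0.0116667.
Recurrence: B ← B·(1+r) − $308.04.
Month 1: interest $97.12; balance after payment $8,114.09.
Month 2: interest $94.66; balance after payment $7,900.71.
Closed form: n = −ln(1 − rB₀/P)/ln(1+r) = −ln(0.6847)/ln(1.01167) ≈ 32.655, so the balance reaches zero during payment 33.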